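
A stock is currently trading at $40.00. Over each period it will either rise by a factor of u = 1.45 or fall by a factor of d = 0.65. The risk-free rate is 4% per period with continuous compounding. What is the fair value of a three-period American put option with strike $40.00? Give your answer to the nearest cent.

Risk-neutral probability p = (e^0.04 − 0.65)/(1.45 − 0.65) = 0.3908/0.8000 = 0.4885
Terminal stock prices: S_uuu = 121.9, S_uud = 54.66, S_udd = 24.51, S_ddd = 10.98
Terminal payoffs (K − S): max(-81.94, 0) = 0, max(-14.66, 0) = 0, max(15.49, 0) = 15.49, max(29.02, 0) = 29.02
Node uu (S = 84.1): continuation = e^(−0.04)·[0.4885·0.0000 + 0.5115·0.0000] = 0.0000; exercise value = 0.0000 ≤ continuation, so V_uu = 0.0000
Node ud (S = 37.7): continuation = e^(−0.04)·[0.4885·0.0000 + 0.5115·15.4950] = 7.6147; exercise value = 2.3000 ≤ continuation, so V_ud = 7.6147
Node dd (S = 16.9): continuation = e^(−0.04)·[0.4885·15.4950 + 0.5115·29.0150] = 21.5316; exercise value = 23.1000 > continuation, so V_dd = 23.1000 (exercise)
Node u (S = 58): continuation = e^(−0.04)·[0.4885·0.0000 + 0.5115·7.6147] = 3.7421; exercise value = 0.0000 ≤ continuation, so V_u = 3.7421
Node d (S = 26): continuation = e^(−0.04)·[0.4885·7.6147 + 0.5115·23.1000] = 14.9261; exercise value = 14.0000 ≤ continuation, so V_d = 14.9261
Node 0 (S = 40): continuation = e^(−0.04)·[0.4885·3.7421 + 0.5115·14.9261] = 9.0915; exercise value = 0.0000 ≤ continuation, so V_0 = 9.0915

$9.09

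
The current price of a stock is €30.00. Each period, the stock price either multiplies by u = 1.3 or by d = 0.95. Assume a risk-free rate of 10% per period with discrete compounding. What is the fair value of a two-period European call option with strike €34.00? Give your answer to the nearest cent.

Risk-neutral probability p = (1 + 0.1 − 0.95)/(1.3 − 0.95) = 0.1500/0.3500 = 0.4286
Terminal stock prices: S_uu = 50.7, S_ud = 37.05, S_dd = 27.07
Terminal payoffs (S − K): max(16.7, 0) = 16.7, max(3.05, 0) = 3.05, max(-6.925, 0) = 0
Node u (S = 39): V_u = 1/1.1·[0.4286·16.7000 + 0.5714·3.0500] = 8.0909
Node d (S = 28.5): V_d = 1/1.1·[0.4286·3.0500 + 0.5714·0.0000] = 1.1883
Node 0 (S = 30): V_0 = 1/1.1·[0.4286·8.0909 + 0.5714·1.1883] = 3.7696

€3.77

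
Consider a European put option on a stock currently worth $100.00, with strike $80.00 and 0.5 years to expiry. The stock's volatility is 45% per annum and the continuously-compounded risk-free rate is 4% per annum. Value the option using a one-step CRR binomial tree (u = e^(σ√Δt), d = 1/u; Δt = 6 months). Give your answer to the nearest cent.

CRR parameters: u = e^(σ√Δt) = e^(0.45·√0.5) = 1.3746, d = 1/u = 0.7275
Per-period rate: rΔt = 0.04·0.5 = 0.02, so R = e^0.02 = 1.0202
Risk-neutral probability p = (e^0.02 − 0.7275)/(1.3746 − 0.7275) = 0.2927/0.6472 = 0.4523
Terminal stock prices: S_u = 137.5, S_d = 72.75
Terminal payoffs (K − S): max(-57.46, 0) = 0, max(7.254, 0) = 7.254
Node 0 (S = 100): V_0 = e^(−0.02)·[0.4523·0.0000 + 0.5477·7.2541] = 3.8942

$3.89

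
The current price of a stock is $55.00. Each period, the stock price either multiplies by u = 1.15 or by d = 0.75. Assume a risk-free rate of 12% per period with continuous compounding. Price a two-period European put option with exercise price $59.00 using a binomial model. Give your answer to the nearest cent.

$1.04

Risk-neutral probability p = (e^0.12 − 0.75)/(1.15 − 0.75) = 0.3775/0.4000 = 0.9437
Terminal stock prices: S_uu = 72.74, S_ud = 47.44, S_dd = 30.94
Terminal payoffs (K − S): max(-13.74, 0) = 0, max(11.56, 0) = 11.56, max(28.06, 0) = 28.06
Node u (S = 63.25): V_u = e^(−0.12)·[0.9437·0.0000 + 0.0563·11.5625] = 0.5769
Node d (S = 41.25): V_d = e^(−0.12)·[0.9437·11.5625 + 0.0563·28.0625] = 11.0783
Node 0 (S = 55): V_0 = e^(−0.12)·[0.9437·0.5769 + 0.0563·11.0783] = 1.0357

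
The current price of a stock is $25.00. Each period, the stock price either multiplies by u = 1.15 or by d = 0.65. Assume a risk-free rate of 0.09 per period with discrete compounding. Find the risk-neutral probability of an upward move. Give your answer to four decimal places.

p = 0.8800

Risk-neutral probability p = (1 + 0.09 − 0.65)/(1.15 − 0.65) = 0.4400/0.5000 = 0.8800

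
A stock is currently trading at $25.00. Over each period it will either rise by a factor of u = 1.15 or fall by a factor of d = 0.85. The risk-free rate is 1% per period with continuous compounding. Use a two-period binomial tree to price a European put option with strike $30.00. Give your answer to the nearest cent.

$5.26

Risk-neutral probability p = (e^0.01 − 0.85)/(1.15 − 0.85) = 0.1601/0.3000 = 0.5335
Terminal stock prices: S_uu = 33.06, S_ud = 24.44, S_dd = 18.06
Terminal payoffs (K − S): max(-3.062, 0) = 0, max(5.563, 0) = 5.563, max(11.94, 0) = 11.94
Node u (S = 28.75): V_u = e^(−0.01)·[0.5335·0.0000 + 0.4665·5.5625] = 2.5691
Node d (S = 21.25): V_d = e^(−0.01)·[0.5335·5.5625 + 0.4665·11.9375] = 8.4515
Node 0 (S = 25): V_0 = e^(−0.01)·[0.5335·2.5691 + 0.4665·8.4515] = 5.2604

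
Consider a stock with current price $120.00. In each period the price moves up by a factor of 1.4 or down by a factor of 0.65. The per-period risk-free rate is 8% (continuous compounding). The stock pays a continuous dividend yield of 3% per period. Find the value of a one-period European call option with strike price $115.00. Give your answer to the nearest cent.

Per-period risk-free factor R = e^0.08 = 1.0833; dividend-adjusted growth = e^(0.08−0.03) = 1.0513.
Risk-neutral probability p = (1.0513 − 0.65)/(1.4 − 0.65) = 0.4013/0.7500 = 0.5350
Terminal stock prices: S_u = 168, S_d = 78
Terminal payoffs (S − K): max(53, 0) = 53, max(-37, 0) = 0
Node 0 (S = 120): V_0 = e^(−0.08)·[0.5350·53.0000 + 0.4650·0.0000] = 26.1763

$26.18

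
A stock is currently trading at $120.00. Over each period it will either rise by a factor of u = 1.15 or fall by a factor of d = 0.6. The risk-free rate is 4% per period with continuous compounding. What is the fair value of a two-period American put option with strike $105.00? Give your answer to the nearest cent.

$9.56

Risk-neutral probability p = (e^0.04 − 0.6)/(1.15 − 0.6) = 0.4408/0.5500 = 0.8015
Terminal stock prices: S_uu = 158.7, S_ud = 82.8, S_dd = 43.2
Terminal payoffs (K − S): max(-53.7, 0) = 0, max(22.2, 0) = 22.2, max(61.8, 0) = 61.8
Node u (S = 138): continuation = e^(−0.04)·[0.8015·0.0000 + 0.1985·22.2000] = 4.2345; exercise value = 0.0000 ≤ continuation, so V_u = 4.2345
Node d (S = 72): continuation = e^(−0.04)·[0.8015·22.2000 + 0.1985·61.8000] = 28.8829; exercise value = 33.0000 > continuation, so V_d = 33.0000 (exercise)
Node 0 (S = 120): continuation = e^(−0.04)·[0.8015·4.2345 + 0.1985·33.0000] = 9.5552; exercise value = 0.0000 ≤ continuation, so V_0 = 9.5552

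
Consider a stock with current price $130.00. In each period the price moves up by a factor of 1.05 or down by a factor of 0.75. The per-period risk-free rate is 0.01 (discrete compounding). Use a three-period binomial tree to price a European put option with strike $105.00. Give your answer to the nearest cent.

Risk-neutral probability p = (1 + 0.01 − 0.75)/(1.05 − 0.75) = 0.2600/0.3000 = 0.8667
Terminal stock prices: S_uuu = 150.5, S_uud = 107.5, S_udd = 76.78, S_ddd = 54.84
Terminal payoffs (K − S): max(-45.49, 0) = 0, max(-2.494, 0) = 0, max(28.22, 0) = 28.22, max(50.16, 0) = 50.16
Node uu (S = 143.3): V_uu = 1/1.01·[0.8667·0.0000 + 0.1333·0.0000] = 0.0000
Node ud (S = 102.4): V_ud = 1/1.01·[0.8667·0.0000 + 0.1333·28.2188] = 3.7252
Node dd (S = 73.12): V_dd = 1/1.01·[0.8667·28.2188 + 0.1333·50.1562] = 30.8354
Node u (S = 136.5): V_u = 1/1.01·[0.8667·0.0000 + 0.1333·3.7252] = 0.4918
Node d (S = 97.5): V_d = 1/1.01·[0.8667·3.7252 + 0.1333·30.8354] = 7.2673
Node 0 (S = 130): V_0 = 1/1.01·[0.8667·0.4918 + 0.1333·7.2673] = 1.3814

$1.38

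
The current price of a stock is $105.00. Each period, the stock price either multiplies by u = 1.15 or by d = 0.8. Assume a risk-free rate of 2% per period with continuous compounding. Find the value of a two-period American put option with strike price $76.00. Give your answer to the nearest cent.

$1.16

Risk-neutral probability p = (e^0.02 − 0.8)/(1.15 − 0.8) = 0.2202/0.3500 = 0.6291
Terminal stock prices: S_uu = 138.9, S_ud = 96.6, S_dd = 67.2
Terminal payoffs (K − S): max(-62.86, 0) = 0, max(-20.6, 0) = 0, max(8.8, 0) = 8.8
Node u (S = 120.7): continuation = e^(−0.02)·[0.6291·0.0000 + 0.3709·0.0000] = 0.0000; exercise value = 0.0000 ≤ continuation, so V_u = 0.0000
Node d (S = 84): continuation = e^(−0.02)·[0.6291·0.0000 + 0.3709·8.8000] = 3.1989; exercise value = 0.0000 ≤ continuation, so V_d = 3.1989
Node 0 (S = 105): continuation = e^(−0.02)·[0.6291·0.0000 + 0.3709·3.1989] = 1.1628; exercise value = 0.0000 ≤ continuation, so V_0 = 1.1628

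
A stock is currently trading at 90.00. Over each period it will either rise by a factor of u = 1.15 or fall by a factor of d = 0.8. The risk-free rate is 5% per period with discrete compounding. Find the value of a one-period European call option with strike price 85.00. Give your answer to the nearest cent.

Risk-neutral probability p = (1 + 0.05 − 0.8)/(1.15 − 0.8) = 0.2500/0.3500 = 0.7143
Terminal stock prices: S_u = 103.5, S_d = 72
Terminal payoffs (S − K): max(18.5, 0) = 18.5, max(-13, 0) = 0
Node 0 (S = 90): V_0 = 1/1.05·[0.7143·18.5000 + 0.2857·0.0000] = 12.5850

12.59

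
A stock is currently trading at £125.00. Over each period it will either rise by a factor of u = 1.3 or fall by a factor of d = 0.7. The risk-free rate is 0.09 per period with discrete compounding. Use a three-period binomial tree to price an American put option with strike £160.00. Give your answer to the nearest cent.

Risk-neutral probability p = (1 + 0.09 − 0.7)/(1.3 − 0.7) = 0.3900/0.6000 = 0.6500
Terminal stock prices: S_uuu = 274.6, S_uud = 147.9, S_udd = 79.62, S_ddd = 42.87
Terminal payoffs (K − S): max(-114.6, 0) = 0, max(12.12, 0) = 12.12, max(80.38, 0) = 80.38, max(117.1, 0) = 117.1
Node uu (S = 211.3): continuation = 1/1.09·[0.6500·0.0000 + 0.3500·12.1250] = 3.8933; exercise value = 0.0000 ≤ continuation, so V_uu = 3.8933
Node ud (S = 113.7): continuation = 1/1.09·[0.6500·12.1250 + 0.3500·80.3750] = 33.0390; exercise value = 46.2500 > continuation, so V_ud = 46.2500 (exercise)
Node dd (S = 61.25): continuation = 1/1.09·[0.6500·80.3750 + 0.3500·117.1250] = 85.5390; exercise value = 98.7500 > continuation, so V_dd = 98.7500 (exercise)
Node u (S = 162.5): continuation = 1/1.09·[0.6500·3.8933 + 0.3500·46.2500] = 17.1726; exercise value = 0.0000 ≤ continuation, so V_u = 17.1726
Node d (S = 87.5): continuation = 1/1.09·[0.6500·46.2500 + 0.3500·98.7500] = 59.2890; exercise value = 72.5000 > continuation, so V_d = 72.5000 (exercise)
Node 0 (S = 125): continuation = 1/1.09·[0.6500·17.1726 + 0.3500·72.5000] = 33.5204; exercise value = 35.0000 > continuation, so V_0 = 35.0000 (exercise)

£35.00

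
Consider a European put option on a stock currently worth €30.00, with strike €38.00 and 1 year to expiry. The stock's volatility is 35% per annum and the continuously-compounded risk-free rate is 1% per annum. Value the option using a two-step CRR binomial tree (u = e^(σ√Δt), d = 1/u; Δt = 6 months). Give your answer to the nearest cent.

CRR parameters: u = e^(σ√Δt) = e^(0.35·√0.5) = 1.2808, d = 1/u = 0.7808
Per-period rate: rΔt = 0.01·0.5 = 0.005, so R = e^0.005 = 1.0050
Risk-neutral probability p = (e^0.005 − 0.7808)/(1.2808 − 0.7808) = 0.2243/0.5000 = 0.4485
Terminal stock prices: S_uu = 49.21, S_ud = 30, S_dd = 18.29
Terminal payoffs (K − S): max(-11.21, 0) = 0, max(8, 0) = 8, max(19.71, 0) = 19.71
Node u (S = 38.42): V_u = e^(−0.005)·[0.4485·0.0000 + 0.5515·8.0000] = 4.3903
Node d (S = 23.42): V_d = e^(−0.005)·[0.4485·8.0000 + 0.5515·19.7124] = 14.3877
Node 0 (S = 30): V_0 = e^(−0.005)·[0.4485·4.3903 + 0.5515·14.3877] = 9.8548

€9.85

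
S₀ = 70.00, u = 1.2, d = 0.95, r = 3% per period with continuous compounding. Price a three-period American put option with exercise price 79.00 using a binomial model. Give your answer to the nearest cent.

9.00

Risk-neutral probability p = (e^0.03 − 0.95)/(1.2 − 0.95) = 0.0805/0.2500 = 0.3218
Terminal stock prices: S_uuu = 121, S_uud = 95.76, S_udd = 75.81, S_ddd = 60.02
Terminal payoffs (K − S): max(-41.96, 0) = 0, max(-16.76, 0) = 0, max(3.19, 0) = 3.19, max(18.98, 0) = 18.98
Node uu (S = 100.8): continuation = e^(−0.03)·[0.3218·0.0000 + 0.6782·0.0000] = 0.0000; exercise value = 0.0000 ≤ continuation, so V_uu = 0.0000
Node ud (S = 79.8): continuation = e^(−0.03)·[0.3218·0.0000 + 0.6782·3.1900] = 2.0995; exercise value = 0.0000 ≤ continuation, so V_ud = 2.0995
Node dd (S = 63.17): continuation = e^(−0.03)·[0.3218·3.1900 + 0.6782·18.9838] = 13.4902; exercise value = 15.8250 > continuation, so V_dd = 15.8250 (exercise)
Node u (S = 84): continuation = e^(−0.03)·[0.3218·0.0000 + 0.6782·2.0995] = 1.3817; exercise value = 0.0000 ≤ continuation, so V_u = 1.3817
Node d (S = 66.5): continuation = e^(−0.03)·[0.3218·2.0995 + 0.6782·15.8250] = 11.0707; exercise value = 12.5000 > continuation, so V_d = 12.5000 (exercise)
Node 0 (S = 70): continuation = e^(−0.03)·[0.3218·1.3817 + 0.6782·12.5000] = 8.6583; exercise value = 9.0000 > continuation, so V_0 = 9.0000 (exercise)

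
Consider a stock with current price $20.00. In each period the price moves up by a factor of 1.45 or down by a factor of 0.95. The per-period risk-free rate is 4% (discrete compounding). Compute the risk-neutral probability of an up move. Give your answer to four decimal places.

Risk-neutral probability p = (1 + 0.04 − 0.95)/(1.45 − 0.95) = 0.0900/0.5000 = 0.1800

p = 0.1800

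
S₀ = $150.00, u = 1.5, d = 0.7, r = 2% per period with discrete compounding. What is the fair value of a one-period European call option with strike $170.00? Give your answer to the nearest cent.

Risk-neutral probability p = (1 + 0.02 − 0.7)/(1.5 − 0.7) = 0.3200/0.8000 = 0.4000
Terminal stock prices: S_u = 225, S_d = 105
Terminal payoffs (S − K): max(55, 0) = 55, max(-65, 0) = 0
Node 0 (S = 150): V_0 = 1/1.02·[0.4000·55.0000 + 0.6000·0.0000] = 21.5686

$21.57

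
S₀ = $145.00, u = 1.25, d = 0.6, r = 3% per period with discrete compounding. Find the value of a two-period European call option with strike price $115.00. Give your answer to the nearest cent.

$46.02

Risk-neutral probability p = (1 + 0.03 − 0.6)/(1.25 − 0.6) = 0.4300/0.6500 = 0.6615
Terminal stock prices: S_uu = 226.6, S_ud = 108.8, S_dd = 52.2
Terminal payoffs (S − K): max(111.6, 0) = 111.6, max(-6.25, 0) = 0, max(-62.8, 0) = 0
Node u (S = 181.2): V_u = 1/1.03·[0.6615·111.5625 + 0.3385·0.0000] = 71.6533
Node d (S = 87): V_d = 1/1.03·[0.6615·0.0000 + 0.3385·0.0000] = 0.0000
Node 0 (S = 145): V_0 = 1/1.03·[0.6615·71.6533 + 0.3385·0.0000] = 46.0208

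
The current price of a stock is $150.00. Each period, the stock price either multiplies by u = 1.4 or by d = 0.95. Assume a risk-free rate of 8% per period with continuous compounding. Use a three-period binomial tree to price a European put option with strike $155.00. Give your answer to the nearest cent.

Risk-neutral probability p = (e^0.08 − 0.95)/(1.4 − 0.95) = 0.1333/0.4500 = 0.2962
Terminal stock prices: S_uuu = 411.6, S_uud = 279.3, S_udd = 189.5, S_ddd = 128.6
Terminal payoffs (K − S): max(-256.6, 0) = 0, max(-124.3, 0) = 0, max(-34.53, 0) = 0, max(26.39, 0) = 26.39
Node uu (S = 294): V_uu = e^(−0.08)·[0.2962·0.0000 + 0.7038·0.0000] = 0.0000
Node ud (S = 199.5): V_ud = e^(−0.08)·[0.2962·0.0000 + 0.7038·0.0000] = 0.0000
Node dd (S = 135.4): V_dd = e^(−0.08)·[0.2962·0.0000 + 0.7038·26.3938] = 17.1479
Node u (S = 210): V_u = e^(−0.08)·[0.2962·0.0000 + 0.7038·0.0000] = 0.0000
Node d (S = 142.5): V_d = e^(−0.08)·[0.2962·0.0000 + 0.7038·17.1479] = 11.1409
Node 0 (S = 150): V_0 = e^(−0.08)·[0.2962·0.0000 + 0.7038·11.1409] = 7.2382

$7.24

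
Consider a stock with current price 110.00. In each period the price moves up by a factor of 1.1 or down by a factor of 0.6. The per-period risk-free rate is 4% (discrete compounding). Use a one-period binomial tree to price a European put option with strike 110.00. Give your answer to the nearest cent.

5.08

Risk-neutral probability p = (1 + 0.04 − 0.6)/(1.1 − 0.6) = 0.4400/0.5000 = 0.8800
Terminal stock prices: S_u = 121, S_d = 66
Terminal payoffs (K − S): max(-11, 0) = 0, max(44, 0) = 44
Node 0 (S = 110): V_0 = 1/1.04·[0.8800·0.0000 + 0.1200·44.0000] = 5.0769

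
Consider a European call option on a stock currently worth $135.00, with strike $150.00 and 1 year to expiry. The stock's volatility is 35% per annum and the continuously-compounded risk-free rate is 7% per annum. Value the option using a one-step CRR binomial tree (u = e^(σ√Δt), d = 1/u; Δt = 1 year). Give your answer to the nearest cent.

CRR parameters: u = e^(σ√Δt) = e^(0.35·√1) = 1.4191, d = 1/u = 0.7047
Per-period rate: rΔt = 0.07·1 = 0.07, so R = e^0.07 = 1.0725
Risk-neutral probability p = (e^0.07 − 0.7047)/(1.4191 − 0.7047) = 0.3678/0.7144 = 0.5149
Terminal stock prices: S_u = 191.6, S_d = 95.13
Terminal payoffs (S − K): max(41.57, 0) = 41.57, max(-54.87, 0) = 0
Node 0 (S = 135): V_0 = e^(−0.07)·[0.5149·41.5741 + 0.4851·0.0000] = 19.9585

$19.96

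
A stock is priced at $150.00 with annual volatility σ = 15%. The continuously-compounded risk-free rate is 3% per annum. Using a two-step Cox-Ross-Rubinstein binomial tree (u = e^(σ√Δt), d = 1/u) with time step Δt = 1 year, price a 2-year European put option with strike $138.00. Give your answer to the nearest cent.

$4.82

CRR parameters: u = e^(σ√Δt) = e^(0.15·√1) = 1.1618, d = 1/u = 0.8607
Per-period rate: rΔt = 0.03·1 = 0.03, so R = e^0.03 = 1.0305
Risk-neutral probability p = (e^0.03 − 0.8607)/(1.1618 − 0.8607) = 0.1697/0.3011 = 0.5637
Terminal stock prices: S_uu = 202.5, S_ud = 150, S_dd = 111.1
Terminal payoffs (K − S): max(-64.48, 0) = 0, max(-12, 0) = 0, max(26.88, 0) = 26.88
Node u (S = 174.3): V_u = e^(−0.03)·[0.5637·0.0000 + 0.4363·0.0000] = 0.0000
Node d (S = 129.1): V_d = e^(−0.03)·[0.5637·0.0000 + 0.4363·26.8773] = 11.3798
Node 0 (S = 150): V_0 = e^(−0.03)·[0.5637·0.0000 + 0.4363·11.3798] = 4.8182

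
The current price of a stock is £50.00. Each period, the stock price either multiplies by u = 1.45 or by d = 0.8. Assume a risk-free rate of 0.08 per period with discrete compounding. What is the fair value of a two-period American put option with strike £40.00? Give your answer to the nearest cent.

Risk-neutral probability p = (1 + 0.08 − 0.8)/(1.45 − 0.8) = 0.2800/0.6500 = 0.4308
Terminal stock prices: S_uu = 105.1, S_ud = 58, S_dd = 32
Terminal payoffs (K − S): max(-65.12, 0) = 0, max(-18, 0) = 0, max(8, 0) = 8
Node u (S = 72.5): continuation = 1/1.08·[0.4308·0.0000 + 0.5692·0.0000] = 0.0000; exercise value = 0.0000 ≤ continuation, so V_u = 0.0000
Node d (S = 40): continuation = 1/1.08·[0.4308·0.0000 + 0.5692·8.0000] = 4.2165; exercise value = 0.0000 ≤ continuation, so V_d = 4.2165
Node 0 (S = 50): continuation = 1/1.08·[0.4308·0.0000 + 0.5692·4.2165] = 2.2224; exercise value = 0.0000 ≤ continuation, so V_0 = 2.2224

£2.22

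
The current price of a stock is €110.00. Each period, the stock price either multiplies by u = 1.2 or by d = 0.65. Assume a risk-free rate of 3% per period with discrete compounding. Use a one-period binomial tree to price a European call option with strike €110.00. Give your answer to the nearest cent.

€14.76

Risk-neutral probability p = (1 + 0.03 − 0.65)/(1.2 − 0.65) = 0.3800/0.5500 = 0.6909
Terminal stock prices: S_u = 132, S_d = 71.5
Terminal payoffs (S − K): max(22, 0) = 22, max(-38.5, 0) = 0
Node 0 (S = 110): V_0 = 1/1.03·[0.6909·22.0000 + 0.3091·0.0000] = 14.7573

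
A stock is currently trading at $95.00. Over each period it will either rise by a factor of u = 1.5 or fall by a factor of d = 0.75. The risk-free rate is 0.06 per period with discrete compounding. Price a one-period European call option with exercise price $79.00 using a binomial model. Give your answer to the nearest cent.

Risk-neutral probability p = (1 + 0.06 − 0.75)/(1.5 − 0.75) = 0.3100/0.7500 = 0.4133
Terminal stock prices: S_u = 142.5, S_d = 71.25
Terminal payoffs (S − K): max(63.5, 0) = 63.5, max(-7.75, 0) = 0
Node 0 (S = 95): V_0 = 1/1.06·[0.4133·63.5000 + 0.5867·0.0000] = 24.7610

$24.76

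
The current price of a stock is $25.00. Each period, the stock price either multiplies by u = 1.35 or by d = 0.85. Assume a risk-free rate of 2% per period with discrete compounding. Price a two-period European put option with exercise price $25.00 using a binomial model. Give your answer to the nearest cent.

$2.90

Risk-neutral probability p = (1 + 0.02 − 0.85)/(1.35 − 0.85) = 0.1700/0.5000 = 0.3400
Terminal stock prices: S_uu = 45.56, S_ud = 28.69, S_dd = 18.06
Terminal payoffs (K − S): max(-20.56, 0) = 0, max(-3.688, 0) = 0, max(6.938, 0) = 6.938
Node u (S = 33.75): V_u = 1/1.02·[0.3400·0.0000 + 0.6600·0.0000] = 0.0000
Node d (S = 21.25): V_d = 1/1.02·[0.3400·0.0000 + 0.6600·6.9375] = 4.4890
Node 0 (S = 25): V_0 = 1/1.02·[0.3400·0.0000 + 0.6600·4.4890] = 2.9046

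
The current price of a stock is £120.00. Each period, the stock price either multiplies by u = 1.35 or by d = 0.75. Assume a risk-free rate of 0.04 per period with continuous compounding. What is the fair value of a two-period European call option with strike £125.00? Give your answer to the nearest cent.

Risk-neutral probability p = (e^0.04 − 0.75)/(1.35 − 0.75) = 0.2908/0.6000 = 0.4847
Terminal stock prices: S_uu = 218.7, S_ud = 121.5, S_dd = 67.5
Terminal payoffs (S − K): max(93.7, 0) = 93.7, max(-3.5, 0) = 0, max(-57.5, 0) = 0
Node u (S = 162): V_u = e^(−0.04)·[0.4847·93.7000 + 0.5153·0.0000] = 43.6342
Node d (S = 90): V_d = e^(−0.04)·[0.4847·0.0000 + 0.5153·0.0000] = 0.0000
Node 0 (S = 120): V_0 = e^(−0.04)·[0.4847·43.6342 + 0.5153·0.0000] = 20.3196

£20.32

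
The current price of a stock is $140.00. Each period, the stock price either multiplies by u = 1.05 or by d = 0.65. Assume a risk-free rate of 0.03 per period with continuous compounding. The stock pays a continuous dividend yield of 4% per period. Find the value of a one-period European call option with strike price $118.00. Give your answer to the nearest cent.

Per-period risk-free factor R = e^0.03 = 1.0305; dividend-adjusted growth = e^(0.03−0.04) = 0.9900.
Risk-neutral probability p = (0.9900 − 0.65)/(1.05 − 0.65) = 0.3400/0.4000 = 0.8501
Terminal stock prices: S_u = 147, S_d = 91
Terminal payoffs (S − K): max(29, 0) = 29, max(-27, 0) = 0
Node 0 (S = 140): V_0 = e^(−0.03)·[0.8501·29.0000 + 0.1499·0.0000] = 23.9250

$23.92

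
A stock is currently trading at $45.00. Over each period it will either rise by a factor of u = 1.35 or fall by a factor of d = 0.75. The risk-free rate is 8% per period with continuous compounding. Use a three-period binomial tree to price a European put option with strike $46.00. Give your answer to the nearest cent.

$4.93

Risk-neutral probability p = (e^0.08 − 0.75)/(1.35 − 0.75) = 0.3333/0.6000 = 0.5555
Terminal stock prices: S_uuu = 110.7, S_uud = 61.51, S_udd = 34.17, S_ddd = 18.98
Terminal payoffs (K − S): max(-64.72, 0) = 0, max(-15.51, 0) = 0, max(11.83, 0) = 11.83, max(27.02, 0) = 27.02
Node uu (S = 82.01): V_uu = e^(−0.08)·[0.5555·0.0000 + 0.4445·0.0000] = 0.0000
Node ud (S = 45.56): V_ud = e^(−0.08)·[0.5555·0.0000 + 0.4445·11.8281] = 4.8536
Node dd (S = 25.31): V_dd = e^(−0.08)·[0.5555·11.8281 + 0.4445·27.0156] = 17.1509
Node u (S = 60.75): V_u = e^(−0.08)·[0.5555·0.0000 + 0.4445·4.8536] = 1.9917
Node d (S = 33.75): V_d = e^(−0.08)·[0.5555·4.8536 + 0.4445·17.1509] = 9.5266
Node 0 (S = 45): V_0 = e^(−0.08)·[0.5555·1.9917 + 0.4445·9.5266] = 4.9304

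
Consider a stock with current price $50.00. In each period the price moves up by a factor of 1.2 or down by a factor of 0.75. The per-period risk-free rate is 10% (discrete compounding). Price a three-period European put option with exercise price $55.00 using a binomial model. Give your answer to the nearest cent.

$2.42

Risk-neutral probability p = (1 + 0.1 − 0.75)/(1.2 − 0.75) = 0.3500/0.4500 = 0.7778
Terminal stock prices: S_uuu = 86.4, S_uud = 54, S_udd = 33.75, S_ddd = 21.09
Terminal payoffs (K − S): max(-31.4, 0) = 0, max(1, 0) = 1, max(21.25, 0) = 21.25, max(33.91, 0) = 33.91
Node uu (S = 72): V_uu = 1/1.1·[0.7778·0.0000 + 0.2222·1.0000] = 0.2020
Node ud (S = 45): V_ud = 1/1.1·[0.7778·1.0000 + 0.2222·21.2500] = 5.0000
Node dd (S = 28.12): V_dd = 1/1.1·[0.7778·21.2500 + 0.2222·33.9062] = 21.8750
Node u (S = 60): V_u = 1/1.1·[0.7778·0.2020 + 0.2222·5.0000] = 1.1529
Node d (S = 37.5): V_d = 1/1.1·[0.7778·5.0000 + 0.2222·21.8750] = 7.9545
Node 0 (S = 50): V_0 = 1/1.1·[0.7778·1.1529 + 0.2222·7.9545] = 2.4222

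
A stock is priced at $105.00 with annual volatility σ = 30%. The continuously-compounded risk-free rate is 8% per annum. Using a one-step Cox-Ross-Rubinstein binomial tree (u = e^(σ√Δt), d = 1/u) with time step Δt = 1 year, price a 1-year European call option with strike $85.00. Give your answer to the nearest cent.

$29.45

CRR parameters: u = e^(σ√Δt) = e^(0.3·√1) = 1.3499, d = 1/u = 0.7408
Per-period rate: rΔt = 0.08·1 = 0.08, so R = e^0.08 = 1.0833
Risk-neutral probability p = (e^0.08 − 0.7408)/(1.3499 − 0.7408) = 0.3425/0.6090 = 0.5623
Terminal stock prices: S_u = 141.7, S_d = 77.79
Terminal payoffs (S − K): max(56.74, 0) = 56.74, max(-7.214, 0) = 0
Node 0 (S = 105): V_0 = e^(−0.08)·[0.5623·56.7352 + 0.4377·0.0000] = 29.4499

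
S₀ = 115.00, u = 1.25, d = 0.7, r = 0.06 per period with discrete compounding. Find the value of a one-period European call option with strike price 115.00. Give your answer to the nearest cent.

17.75

Risk-neutral probability p = (1 + 0.06 − 0.7)/(1.25 − 0.7) = 0.3600/0.5500 = 0.6545
Terminal stock prices: S_u = 143.8, S_d = 80.5
Terminal payoffs (S − K): max(28.75, 0) = 28.75, max(-34.5, 0) = 0
Node 0 (S = 115): V_0 = 1/1.06·[0.6545·28.7500 + 0.3455·0.0000] = 17.7530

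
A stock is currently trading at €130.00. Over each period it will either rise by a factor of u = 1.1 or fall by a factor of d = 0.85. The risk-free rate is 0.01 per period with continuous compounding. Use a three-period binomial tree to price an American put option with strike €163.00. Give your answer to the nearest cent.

Risk-neutral probability p = (e^0.01 − 0.85)/(1.1 − 0.85) = 0.1601/0.2500 = 0.6402
Terminal stock prices: S_uuu = 173, S_uud = 133.7, S_udd = 103.3, S_ddd = 79.84
Terminal payoffs (K − S): max(-10.03, 0) = 0, max(29.29, 0) = 29.29, max(59.68, 0) = 59.68, max(83.16, 0) = 83.16
Node uu (S = 157.3): continuation = e^(−0.01)·[0.6402·0.0000 + 0.3598·29.2950] = 10.4354; exercise value = 5.7000 ≤ continuation, so V_uu = 10.4354
Node ud (S = 121.5): continuation = e^(−0.01)·[0.6402·29.2950 + 0.3598·59.6825] = 39.8281; exercise value = 41.4500 > continuation, so V_ud = 41.4500 (exercise)
Node dd (S = 93.92): continuation = e^(−0.01)·[0.6402·59.6825 + 0.3598·83.1638] = 67.4531; exercise value = 69.0750 > continuation, so V_dd = 69.0750 (exercise)
Node u (S = 143): continuation = e^(−0.01)·[0.6402·10.4354 + 0.3598·41.4500] = 21.3796; exercise value = 20.0000 ≤ continuation, so V_u = 21.3796
Node d (S = 110.5): continuation = e^(−0.01)·[0.6402·41.4500 + 0.3598·69.0750] = 50.8781; exercise value = 52.5000 > continuation, so V_d = 52.5000 (exercise)
Node 0 (S = 130): continuation = e^(−0.01)·[0.6402·21.3796 + 0.3598·52.5000] = 32.2526; exercise value = 33.0000 > continuation, so V_0 = 33.0000 (exercise)

€33.00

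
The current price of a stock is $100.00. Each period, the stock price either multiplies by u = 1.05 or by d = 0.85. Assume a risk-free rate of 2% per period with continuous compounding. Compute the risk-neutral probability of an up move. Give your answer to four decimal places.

p = 0.8510

Risk-neutral probability p = (e^0.02 − 0.85)/(1.05 − 0.85) = 0.1702/0.2000 = 0.8510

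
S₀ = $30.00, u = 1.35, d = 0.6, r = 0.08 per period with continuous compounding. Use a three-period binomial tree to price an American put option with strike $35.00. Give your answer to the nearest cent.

$7.93

Risk-neutral probability p = (e^0.08 − 0.6)/(1.35 − 0.6) = 0.4833/0.7500 = 0.6444
Terminal stock prices: S_uuu = 73.81, S_uud = 32.8, S_udd = 14.58, S_ddd = 6.48
Terminal payoffs (K − S): max(-38.81, 0) = 0, max(2.195, 0) = 2.195, max(20.42, 0) = 20.42, max(28.52, 0) = 28.52
Node uu (S = 54.68): continuation = e^(−0.08)·[0.6444·0.0000 + 0.3556·2.1950] = 0.7206; exercise value = 0.0000 ≤ continuation, so V_uu = 0.7206
Node ud (S = 24.3): continuation = e^(−0.08)·[0.6444·2.1950 + 0.3556·20.4200] = 8.0091; exercise value = 10.7000 > continuation, so V_ud = 10.7000 (exercise)
Node dd (S = 10.8): continuation = e^(−0.08)·[0.6444·20.4200 + 0.3556·28.5200] = 21.5091; exercise value = 24.2000 > continuation, so V_dd = 24.2000 (exercise)
Node u (S = 40.5): continuation = e^(−0.08)·[0.6444·0.7206 + 0.3556·10.7000] = 3.9412; exercise value = 0.0000 ≤ continuation, so V_u = 3.9412
Node d (S = 18): continuation = e^(−0.08)·[0.6444·10.7000 + 0.3556·24.2000] = 14.3091; exercise value = 17.0000 > continuation, so V_d = 17.0000 (exercise)
Node 0 (S = 30): continuation = e^(−0.08)·[0.6444·3.9412 + 0.3556·17.0000] = 7.9251; exercise value = 5.0000 ≤ continuation, so V_0 = 7.9251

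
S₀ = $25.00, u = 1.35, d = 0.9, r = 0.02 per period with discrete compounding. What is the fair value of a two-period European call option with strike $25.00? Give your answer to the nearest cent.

$3.43

Risk-neutral probability p = (1 + 0.02 − 0.9)/(1.35 − 0.9) = 0.1200/0.4500 = 0.2667
Terminal stock prices: S_uu = 45.56, S_ud = 30.38, S_dd = 20.25
Terminal payoffs (S − K): max(20.56, 0) = 20.56, max(5.375, 0) = 5.375, max(-4.75, 0) = 0
Node u (S = 33.75): V_u = 1/1.02·[0.2667·20.5625 + 0.7333·5.3750] = 9.2402
Node d (S = 22.5): V_d = 1/1.02·[0.2667·5.3750 + 0.7333·0.0000] = 1.4052
Node 0 (S = 25): V_0 = 1/1.02·[0.2667·9.2402 + 0.7333·1.4052] = 3.4260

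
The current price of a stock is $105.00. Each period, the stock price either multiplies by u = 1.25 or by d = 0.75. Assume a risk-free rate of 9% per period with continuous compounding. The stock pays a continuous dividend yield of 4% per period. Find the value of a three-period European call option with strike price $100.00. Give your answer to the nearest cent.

$25.16

Per-period risk-free factor R = e^0.09 = 1.0942; dividend-adjusted growth = e^(0.09−0.04) = 1.0513.
Risk-neutral probability p = (1.0513 − 0.75)/(1.25 − 0.75) = 0.3013/0.5000 = 0.6025
Terminal stock prices: S_uuu = 205.1, S_uud = 123, S_udd = 73.83, S_ddd = 44.3
Terminal payoffs (S − K): max(105.1, 0) = 105.1, max(23.05, 0) = 23.05, max(-26.17, 0) = 0, max(-55.7, 0) = 0
Node uu (S = 164.1): V_uu = e^(−0.09)·[0.6025·105.0781 + 0.3975·23.0469] = 66.2364
Node ud (S = 98.44): V_ud = e^(−0.09)·[0.6025·23.0469 + 0.3975·0.0000] = 12.6915
Node dd (S = 59.06): V_dd = e^(−0.09)·[0.6025·0.0000 + 0.3975·0.0000] = 0.0000
Node u (S = 131.2): V_u = e^(−0.09)·[0.6025·66.2364 + 0.3975·12.6915] = 41.0854
Node d (S = 78.75): V_d = e^(−0.09)·[0.6025·12.6915 + 0.3975·0.0000] = 6.9890
Node 0 (S = 105): V_0 = e^(−0.09)·[0.6025·41.0854 + 0.3975·6.9890] = 25.1637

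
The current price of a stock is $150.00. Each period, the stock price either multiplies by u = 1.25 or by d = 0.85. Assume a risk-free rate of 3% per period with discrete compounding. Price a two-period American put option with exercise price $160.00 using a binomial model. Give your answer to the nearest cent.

$17.50

Risk-neutral probability p = (1 + 0.03 − 0.85)/(1.25 − 0.85) = 0.1800/0.4000 = 0.4500
Terminal stock prices: S_uu = 234.4, S_ud = 159.4, S_dd = 108.4
Terminal payoffs (K − S): max(-74.38, 0) = 0, max(0.625, 0) = 0.625, max(51.63, 0) = 51.63
Node u (S = 187.5): continuation = 1/1.03·[0.4500·0.0000 + 0.5500·0.6250] = 0.3337; exercise value = 0.0000 ≤ continuation, so V_u = 0.3337
Node d (S = 127.5): continuation = 1/1.03·[0.4500·0.6250 + 0.5500·51.6250] = 27.8398; exercise value = 32.5000 > continuation, so V_d = 32.5000 (exercise)
Node 0 (S = 150): continuation = 1/1.03·[0.4500·0.3337 + 0.5500·32.5000] = 17.5002; exercise value = 10.0000 ≤ continuation, so V_0 = 17.5002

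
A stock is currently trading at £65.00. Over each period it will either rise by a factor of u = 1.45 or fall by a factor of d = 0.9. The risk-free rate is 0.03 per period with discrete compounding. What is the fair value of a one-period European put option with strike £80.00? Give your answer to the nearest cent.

Risk-neutral probability p = (1 + 0.03 − 0.9)/(1.45 − 0.9) = 0.1300/0.5500 = 0.2364
Terminal stock prices: S_u = 94.25, S_d = 58.5
Terminal payoffs (K − S): max(-14.25, 0) = 0, max(21.5, 0) = 21.5
Node 0 (S = 65): V_0 = 1/1.03·[0.2364·0.0000 + 0.7636·21.5000] = 15.9400

£15.94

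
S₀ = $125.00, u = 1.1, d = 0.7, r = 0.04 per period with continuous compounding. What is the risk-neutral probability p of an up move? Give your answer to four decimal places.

Risk-neutral probability p = (e^0.04 − 0.7)/(1.1 − 0.7) = 0.3408/0.4000 = 0.8520

p = 0.8520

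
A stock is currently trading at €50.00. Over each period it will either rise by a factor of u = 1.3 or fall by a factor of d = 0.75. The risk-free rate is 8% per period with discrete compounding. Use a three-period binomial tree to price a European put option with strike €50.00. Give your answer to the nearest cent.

€4.54

Risk-neutral probability p = (1 + 0.08 − 0.75)/(1.3 − 0.75) = 0.3300/0.5500 = 0.6000
Terminal stock prices: S_uuu = 109.9, S_uud = 63.38, S_udd = 36.56, S_ddd = 21.09
Terminal payoffs (K − S): max(-59.85, 0) = 0, max(-13.38, 0) = 0, max(13.44, 0) = 13.44, max(28.91, 0) = 28.91
Node uu (S = 84.5): V_uu = 1/1.08·[0.6000·0.0000 + 0.4000·0.0000] = 0.0000
Node ud (S = 48.75): V_ud = 1/1.08·[0.6000·0.0000 + 0.4000·13.4375] = 4.9769
Node dd (S = 28.12): V_dd = 1/1.08·[0.6000·13.4375 + 0.4000·28.9062] = 18.1713
Node u (S = 65): V_u = 1/1.08·[0.6000·0.0000 + 0.4000·4.9769] = 1.8433
Node d (S = 37.5): V_d = 1/1.08·[0.6000·4.9769 + 0.4000·18.1713] = 9.4950
Node 0 (S = 50): V_0 = 1/1.08·[0.6000·1.8433 + 0.4000·9.4950] = 4.5407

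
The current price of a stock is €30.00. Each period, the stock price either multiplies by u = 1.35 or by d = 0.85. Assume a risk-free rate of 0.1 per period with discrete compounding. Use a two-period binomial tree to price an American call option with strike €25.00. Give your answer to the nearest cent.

Risk-neutral probability p = (1 + 0.1 − 0.85)/(1.35 − 0.85) = 0.2500/0.5000 = 0.5000
Terminal stock prices: S_uu = 54.68, S_ud = 34.42, S_dd = 21.67
Terminal payoffs (S − K): max(29.68, 0) = 29.68, max(9.425, 0) = 9.425, max(-3.325, 0) = 0
Node u (S = 40.5): continuation = 1/1.1·[0.5000·29.6750 + 0.5000·9.4250] = 17.7727; exercise value = 15.5000 ≤ continuation, so V_u = 17.7727
Node d (S = 25.5): continuation = 1/1.1·[0.5000·9.4250 + 0.5000·0.0000] = 4.2841; exercise value = 0.5000 ≤ continuation, so V_d = 4.2841
Node 0 (S = 30): continuation = 1/1.1·[0.5000·17.7727 + 0.5000·4.2841] = 10.0258; exercise value = 5.0000 ≤ continuation, so V_0 = 10.0258

€10.03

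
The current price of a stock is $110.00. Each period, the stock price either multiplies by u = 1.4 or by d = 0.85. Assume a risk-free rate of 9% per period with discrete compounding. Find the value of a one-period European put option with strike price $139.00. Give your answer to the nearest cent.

$23.53

Risk-neutral probability p = (1 + 0.09 − 0.85)/(1.4 − 0.85) = 0.2400/0.5500 = 0.4364
Terminal stock prices: S_u = 154, S_d = 93.5
Terminal payoffs (K − S): max(-15, 0) = 0, max(45.5, 0) = 45.5
Node 0 (S = 110): V_0 = 1/1.09·[0.4364·0.0000 + 0.5636·45.5000] = 23.5279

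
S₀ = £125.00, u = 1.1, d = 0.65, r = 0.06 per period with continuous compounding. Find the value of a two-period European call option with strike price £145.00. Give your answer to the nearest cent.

£4.64

Risk-neutral probability p = (e^0.06 − 0.65)/(1.1 − 0.65) = 0.4118/0.4500 = 0.9152
Terminal stock prices: S_uu = 151.3, S_ud = 89.38, S_dd = 52.81
Terminal payoffs (S − K): max(6.25, 0) = 6.25, max(-55.62, 0) = 0, max(-92.19, 0) = 0
Node u (S = 137.5): V_u = e^(−0.06)·[0.9152·6.2500 + 0.0848·0.0000] = 5.3868
Node d (S = 81.25): V_d = e^(−0.06)·[0.9152·0.0000 + 0.0848·0.0000] = 0.0000
Node 0 (S = 125): V_0 = e^(−0.06)·[0.9152·5.3868 + 0.0848·0.0000] = 4.6429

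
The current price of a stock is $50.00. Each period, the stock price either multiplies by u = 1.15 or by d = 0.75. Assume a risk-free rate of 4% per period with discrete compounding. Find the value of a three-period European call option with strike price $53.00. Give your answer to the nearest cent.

$7.81

Risk-neutral probability p = (1 + 0.04 − 0.75)/(1.15 − 0.75) = 0.2900/0.4000 = 0.7250
Terminal stock prices: S_uuu = 76.04, S_uud = 49.59, S_udd = 32.34, S_ddd = 21.09
Terminal payoffs (S − K): max(23.04, 0) = 23.04, max(-3.406, 0) = 0, max(-20.66, 0) = 0, max(-31.91, 0) = 0
Node uu (S = 66.12): V_uu = 1/1.04·[0.7250·23.0437 + 0.2750·0.0000] = 16.0642
Node ud (S = 43.12): V_ud = 1/1.04·[0.7250·0.0000 + 0.2750·0.0000] = 0.0000
Node dd (S = 28.12): V_dd = 1/1.04·[0.7250·0.0000 + 0.2750·0.0000] = 0.0000
Node u (S = 57.5): V_u = 1/1.04·[0.7250·16.0642 + 0.2750·0.0000] = 11.1986
Node d (S = 37.5): V_d = 1/1.04·[0.7250·0.0000 + 0.2750·0.0000] = 0.0000
Node 0 (S = 50): V_0 = 1/1.04·[0.7250·11.1986 + 0.2750·0.0000] = 7.8067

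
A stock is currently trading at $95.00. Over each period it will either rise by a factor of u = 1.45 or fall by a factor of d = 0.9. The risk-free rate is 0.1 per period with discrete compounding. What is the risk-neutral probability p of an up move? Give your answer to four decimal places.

p = 0.3636

Risk-neutral probability p = (1 + 0.1 − 0.9)/(1.45 − 0.9) = 0.2000/0.5500 = 0.3636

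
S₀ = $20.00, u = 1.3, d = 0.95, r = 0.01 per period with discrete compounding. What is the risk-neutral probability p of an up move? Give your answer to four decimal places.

p = 0.1714

Risk-neutral probability p = (1 + 0.01 − 0.95)/(1.3 − 0.95) = 0.0600/0.3500 = 0.1714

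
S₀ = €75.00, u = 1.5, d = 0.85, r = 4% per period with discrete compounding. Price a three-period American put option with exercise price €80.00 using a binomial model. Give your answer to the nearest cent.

€11.95

Risk-neutral probability p = (1 + 0.04 − 0.85)/(1.5 − 0.85) = 0.1900/0.6500 = 0.2923
Terminal stock prices: S_uuu = 253.1, S_uud = 143.4, S_udd = 81.28, S_ddd = 46.06
Terminal payoffs (K − S): max(-173.1, 0) = 0, max(-63.44, 0) = 0, max(-1.281, 0) = 0, max(33.94, 0) = 33.94
Node uu (S = 168.8): continuation = 1/1.04·[0.2923·0.0000 + 0.7077·0.0000] = 0.0000; exercise value = 0.0000 ≤ continuation, so V_uu = 0.0000
Node ud (S = 95.62): continuation = 1/1.04·[0.2923·0.0000 + 0.7077·0.0000] = 0.0000; exercise value = 0.0000 ≤ continuation, so V_ud = 0.0000
Node dd (S = 54.19): continuation = 1/1.04·[0.2923·0.0000 + 0.7077·33.9406] = 23.0957; exercise value = 25.8125 > continuation, so V_dd = 25.8125 (exercise)
Node u (S = 112.5): continuation = 1/1.04·[0.2923·0.0000 + 0.7077·0.0000] = 0.0000; exercise value = 0.0000 ≤ continuation, so V_u = 0.0000
Node d (S = 63.75): continuation = 1/1.04·[0.2923·0.0000 + 0.7077·25.8125] = 17.5647; exercise value = 16.2500 ≤ continuation, so V_d = 17.5647
Node 0 (S = 75): continuation = 1/1.04·[0.2923·0.0000 + 0.7077·17.5647] = 11.9523; exercise value = 5.0000 ≤ continuation, so V_0 = 11.9523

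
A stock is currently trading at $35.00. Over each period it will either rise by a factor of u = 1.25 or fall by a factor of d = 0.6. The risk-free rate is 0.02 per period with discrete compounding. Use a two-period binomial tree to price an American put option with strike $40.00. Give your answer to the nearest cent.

$9.61

Risk-neutral probability p = (1 + 0.02 − 0.6)/(1.25 − 0.6) = 0.4200/0.6500 = 0.6462
Terminal stock prices: S_uu = 54.69, S_ud = 26.25, S_dd = 12.6
Terminal payoffs (K − S): max(-14.69, 0) = 0, max(13.75, 0) = 13.75, max(27.4, 0) = 27.4
Node u (S = 43.75): continuation = 1/1.02·[0.6462·0.0000 + 0.3538·13.7500] = 4.7700; exercise value = 0.0000 ≤ continuation, so V_u = 4.7700
Node d (S = 21): continuation = 1/1.02·[0.6462·13.7500 + 0.3538·27.4000] = 18.2157; exercise value = 19.0000 > continuation, so V_d = 19.0000 (exercise)
Node 0 (S = 35): continuation = 1/1.02·[0.6462·4.7700 + 0.3538·19.0000] = 9.6130; exercise value = 5.0000 ≤ continuation, so V_0 = 9.6130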